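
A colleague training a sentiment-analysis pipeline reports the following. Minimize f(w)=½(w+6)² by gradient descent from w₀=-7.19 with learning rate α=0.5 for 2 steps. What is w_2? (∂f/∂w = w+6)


step 1: grad = -7.19+6 = -1.19; w = -7.19 - 0.5·(-1.19) = -6.595
step 2: grad = -6.595+6 = -0.595; w = -6.595 - 0.5·(-0.595) = -6.2975

-6.2975


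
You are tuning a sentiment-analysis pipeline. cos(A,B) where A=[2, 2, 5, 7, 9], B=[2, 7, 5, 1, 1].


A·B = 2·2 + 2·7 + 5·5 + 7·1 + 9·1 = 59
‖A‖ = √163 = 12.7671, ‖B‖ = √80 = 8.9443
cos = 59/(√163·√80) = 59/√13040 = 0.5167

0.5167


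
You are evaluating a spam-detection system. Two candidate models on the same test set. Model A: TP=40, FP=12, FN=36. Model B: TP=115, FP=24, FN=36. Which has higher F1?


Model A: P=40/52=0.7692, R=40/76=0.5263, F1=2PR/(P+R)=2TP/(2TP+FP+FN)=80/128=0.625
Model B: P=115/139=0.8273, R=115/151=0.7616, F1=2PR/(P+R)=2TP/(2TP+FP+FN)=230/290=0.7931
0.625 < 0.7931 → Model B

Model B


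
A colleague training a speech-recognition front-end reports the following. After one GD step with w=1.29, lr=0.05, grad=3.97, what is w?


w_new = w - α·∇
= 1.29 - 0.05·3.97
= 1.29 - 0.1985
= 1.0915

1.0915


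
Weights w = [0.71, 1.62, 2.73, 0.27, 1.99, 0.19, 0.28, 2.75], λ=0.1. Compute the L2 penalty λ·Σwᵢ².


‖w‖₂² = (0.71)² + (1.62)² + (2.73)² + (0.27)² + (1.99)² + (0.19)² + (0.28)² + (2.75)²
     = 0.5041 + 2.6244 + 7.4529 + 0.0729 + 3.9601 + 0.0361 + 0.0784 + 7.5625
     = 22.2914
λ·‖w‖₂² = 0.1·22.2914 = 2.22914

2.22914


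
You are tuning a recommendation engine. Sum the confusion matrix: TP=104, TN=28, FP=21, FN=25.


Total = TP + TN + FP + FN
= 104 + 28 + 21 + 25
= 178
(Predicted positive: 125, predicted negative: 53)

178


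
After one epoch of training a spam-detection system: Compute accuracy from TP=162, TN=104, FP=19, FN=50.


Accuracy = (TP+TN)/(TP+TN+FP+FN)
= (162+104)/(335)
= 266/335 = 79.4%

79.4%


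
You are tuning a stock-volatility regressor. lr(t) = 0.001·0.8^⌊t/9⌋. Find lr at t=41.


n_drops = ⌊41/9⌋ = 4
lr = 0.001·0.8^4 = 0.001·0.4096 = 0.0004096

0.0004096


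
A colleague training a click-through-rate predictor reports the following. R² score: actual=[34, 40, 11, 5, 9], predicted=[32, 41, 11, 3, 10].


ȳ = 19.8
SS_res = Σ(y-ŷ)² = 10
SS_tot = Σ(y-ȳ)² = 1022.8
R² = 1 - SS_res/SS_tot = 1 - 0.0098 = 0.9902

0.9902


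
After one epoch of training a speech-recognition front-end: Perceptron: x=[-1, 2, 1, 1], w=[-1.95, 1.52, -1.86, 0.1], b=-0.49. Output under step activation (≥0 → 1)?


z = (-1)·(-1.95) + (2)·(1.52) + (1)·(-1.86) + (1)·(0.1) - 0.49
  = 2.74
step(z) = 1 (z≥0)

1


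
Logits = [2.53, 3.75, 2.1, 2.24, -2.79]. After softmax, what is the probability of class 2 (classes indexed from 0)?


Exponentials: e^2.53=12.5535, e^3.75=42.5211, e^2.1=8.1662, e^2.24=9.3933, e^-2.79=0.0614
Sum = 72.6955
Softmax = [0.1727, 0.5849, 0.1123, 0.1292, 0.0008]
p[2] = 8.1662/72.6955 = 0.1123

0.1123


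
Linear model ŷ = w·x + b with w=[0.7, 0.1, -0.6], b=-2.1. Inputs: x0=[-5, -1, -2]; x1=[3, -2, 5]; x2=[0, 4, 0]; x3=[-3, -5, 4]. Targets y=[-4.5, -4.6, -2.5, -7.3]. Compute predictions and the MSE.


ŷ0 = (0.7)·(-5) + (0.1)·(-1) + (-0.6)·(-2) - 2.1 = -4.5
ŷ1 = (0.7)·(3) + (0.1)·(-2) + (-0.6)·(5) - 2.1 = -3.2
ŷ2 = (0.7)·(0) + (0.1)·(4) + (-0.6)·(0) - 2.1 = -1.7
ŷ3 = (0.7)·(-3) + (0.1)·(-5) + (-0.6)·(4) - 2.1 = -7.1
errors² = [0.0, 1.96, 0.64, 0.04]
MSE = 2.6400/4 = 0.66

0.66


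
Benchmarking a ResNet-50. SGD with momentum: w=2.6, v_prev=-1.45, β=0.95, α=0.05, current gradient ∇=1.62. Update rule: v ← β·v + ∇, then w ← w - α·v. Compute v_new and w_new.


v_new = 0.95·-1.45 + 1.62 = -1.3775 + 1.62 = 0.2425
w_new = 2.6 - 0.05·0.2425 = 2.6 - 0.012125 = 2.587875

v_new=0.2425, w_new=2.587875


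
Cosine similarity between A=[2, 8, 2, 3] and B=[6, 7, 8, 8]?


A·B = 2·6 + 8·7 + 2·8 + 3·8 = 108
‖A‖ = √81 = 9, ‖B‖ = √213 = 14.5945
cos = 108/(√81·√213) = 108/√17253 = 0.8222

0.8222


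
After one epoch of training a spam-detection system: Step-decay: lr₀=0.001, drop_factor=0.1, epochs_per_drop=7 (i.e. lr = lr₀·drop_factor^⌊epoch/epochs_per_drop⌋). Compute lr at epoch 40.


n_drops = ⌊40/7⌋ = 5
lr = 0.001·0.1^5 = 0.001·0.00001 = 0.00000001

0.00000001


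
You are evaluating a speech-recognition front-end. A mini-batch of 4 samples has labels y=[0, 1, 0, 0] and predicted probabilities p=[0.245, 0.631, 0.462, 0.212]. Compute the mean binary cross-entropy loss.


L[0] = -ln(1-0.245) = -ln(0.755) = 0.281
L[1] = -ln(0.631) = 0.4604
L[2] = -ln(1-0.462) = -ln(0.538) = 0.6199
L[3] = -ln(1-0.212) = -ln(0.788) = 0.2383
mean = (0.281 + 0.4604 + 0.6199 + 0.2383)/4 = 0.3999

0.3999


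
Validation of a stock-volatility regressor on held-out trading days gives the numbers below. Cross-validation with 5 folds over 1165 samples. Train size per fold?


Fold size = 1165/5 = 233
Training per fold = 1165 - 233 = 932

932


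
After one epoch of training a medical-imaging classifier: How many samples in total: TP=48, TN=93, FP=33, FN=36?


Total = TP + TN + FP + FN
= 48 + 93 + 33 + 36
= 210
(Predicted positive: 81, predicted negative: 129)

210


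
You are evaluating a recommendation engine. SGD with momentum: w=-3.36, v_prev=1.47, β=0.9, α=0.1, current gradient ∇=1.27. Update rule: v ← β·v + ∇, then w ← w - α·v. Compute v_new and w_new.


v_new = 0.9·1.47 + 1.27 = 1.323 + 1.27 = 2.593
w_new = -3.36 - 0.1·2.593 = -3.36 - 0.2593 = -3.6193

v_new=2.593, w_new=-3.6193


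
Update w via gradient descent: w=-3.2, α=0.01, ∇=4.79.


w_new = w - α·∇
= -3.2 - 0.01·4.79
= -3.2 - 0.0479
= -3.2479

-3.2479


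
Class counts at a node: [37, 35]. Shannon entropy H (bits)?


Probabilities: [37/72, 35/72] ≈ [0.5139, 0.4861]
H = -((37/72)·log₂(37/72) + (35/72)·log₂(35/72))
  = 0.9994 bits

0.9994 bits


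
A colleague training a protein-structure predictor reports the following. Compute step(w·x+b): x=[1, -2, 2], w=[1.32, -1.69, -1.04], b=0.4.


z = (1)·(1.32) + (-2)·(-1.69) + (2)·(-1.04) + 0.4
  = 3.02
step(z) = 1 (z≥0)

1


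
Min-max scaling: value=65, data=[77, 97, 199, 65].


min=65, max=199
(65-65)/(199-65) = 0/134 = 0.0

0.0


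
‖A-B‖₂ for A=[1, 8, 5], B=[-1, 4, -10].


d = √((1+ 1)² + (8-4)² + (5+ 10)²)
  = √(4 + 16 + 225)
  = √245 = 15.6525

15.6525


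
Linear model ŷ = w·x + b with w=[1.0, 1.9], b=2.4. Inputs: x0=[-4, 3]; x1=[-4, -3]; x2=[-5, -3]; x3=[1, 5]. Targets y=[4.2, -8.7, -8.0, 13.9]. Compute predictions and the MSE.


ŷ0 = (1.0)·(-4) + (1.9)·(3) + 2.4 = 4.1
ŷ1 = (1.0)·(-4) + (1.9)·(-3) + 2.4 = -7.3
ŷ2 = (1.0)·(-5) + (1.9)·(-3) + 2.4 = -8.3
ŷ3 = (1.0)·(1) + (1.9)·(5) + 2.4 = 12.9
errors² = [0.01, 1.96, 0.09, 1.0]
MSE = 3.0600/4 = 0.765

0.765


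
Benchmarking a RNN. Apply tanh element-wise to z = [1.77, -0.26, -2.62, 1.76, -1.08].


tanh(1.77) = 0.9436
tanh(-0.26) = -0.2543
tanh(-2.62) = -0.9895
tanh(1.76) = 0.9425
tanh(-1.08) = -0.7932
result = [0.9436, -0.2543, -0.9895, 0.9425, -0.7932]

[0.9436, -0.2543, -0.9895, 0.9425, -0.7932]


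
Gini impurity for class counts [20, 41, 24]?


Probabilities: [20/85, 41/85, 24/85] ≈ [0.2353, 0.4824, 0.2824]
Σpᵢ² = (400 + 1681 + 576)/85² = 2657/7225
Gini = 1 - Σpᵢ² = 1 - 2657/7225 = 0.6322

0.6322


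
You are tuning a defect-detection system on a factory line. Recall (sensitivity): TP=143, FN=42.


Recall = TP/(TP+FN)
= 143/(143+42)
= 143/185 = 77.3%

77.3%


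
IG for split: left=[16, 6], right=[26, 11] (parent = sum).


Parent = [42, 17], H_parent = 0.8663
H_left = 0.8454 (n=22), H_right = 0.878 (n=37)
H_children = (22/59)·0.8454 + (37/59)·0.878 = 0.8658
IG = 0.8663 - 0.8658 = 0.0005

0.0005


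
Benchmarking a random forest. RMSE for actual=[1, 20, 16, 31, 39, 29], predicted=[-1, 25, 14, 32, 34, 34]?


MSE = 84/6 = 14
RMSE = √(84/6) = 3.7417

3.7417


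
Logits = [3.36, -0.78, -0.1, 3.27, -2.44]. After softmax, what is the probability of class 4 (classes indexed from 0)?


Exponentials: e^3.36=28.7892, e^-0.78=0.4584, e^-0.1=0.9048, e^3.27=26.3113, e^-2.44=0.0872
Sum = 56.5509
Softmax = [0.5091, 0.0081, 0.016, 0.4653, 0.0015]
p[4] = 0.0872/56.5509 = 0.0015

0.0015


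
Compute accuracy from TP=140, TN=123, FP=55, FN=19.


Accuracy = (TP+TN)/(TP+TN+FP+FN)
= (140+123)/(337)
= 263/337 = 78.04%

78.04%


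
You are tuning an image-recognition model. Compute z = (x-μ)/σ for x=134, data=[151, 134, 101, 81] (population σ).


μ = 116.75, σ = 27.3713
z = (134 - 116.75)/27.3713 = 0.6302

0.6302


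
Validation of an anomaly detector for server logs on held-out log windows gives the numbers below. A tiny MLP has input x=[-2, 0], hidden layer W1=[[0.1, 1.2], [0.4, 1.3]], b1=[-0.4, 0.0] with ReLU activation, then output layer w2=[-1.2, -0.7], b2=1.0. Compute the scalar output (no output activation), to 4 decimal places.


z1[0] = (0.1)·(-2) + (1.2)·(0) - 0.4 = -0.6
z1[1] = (0.4)·(-2) + (1.3)·(0) + 0.0 = -0.8
h = ReLU(z1) = [0.0, 0.0]
output = (-1.2)·(0.0) + (-0.7)·(0.0) + 1.0 = 1.0

1.0


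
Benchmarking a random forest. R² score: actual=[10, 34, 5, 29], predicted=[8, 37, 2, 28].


ȳ = 19.5
SS_res = Σ(y-ŷ)² = 23
SS_tot = Σ(y-ȳ)² = 601
R² = 1 - SS_res/SS_tot = 1 - 0.0383 = 0.9617

0.9617


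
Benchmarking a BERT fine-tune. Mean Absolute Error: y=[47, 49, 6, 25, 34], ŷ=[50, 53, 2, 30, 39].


Absolute errors: |47-50|=3, |49-53|=4, |6-2|=4, |25-30|=5, |34-39|=5
Sum = 21
MAE = 21/5 = 21/5

21/5


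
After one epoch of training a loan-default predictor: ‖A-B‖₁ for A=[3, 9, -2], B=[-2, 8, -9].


d = |3+ 2| + |9-8| + |-2+ 9|
  = 5 + 1 + 7
  = 13

13


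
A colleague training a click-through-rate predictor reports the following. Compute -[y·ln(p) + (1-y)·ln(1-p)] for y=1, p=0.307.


BCE = -[y·ln(p) + (1-y)·ln(1-p)]
= -1·ln(0.307) - 0
= -ln(0.307) = 1.1809

1.1809


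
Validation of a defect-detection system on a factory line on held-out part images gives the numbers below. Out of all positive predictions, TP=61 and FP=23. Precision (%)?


Precision = TP/(TP+FP)
= 61/(61+23)
= 61/84 = 72.62%

72.62%


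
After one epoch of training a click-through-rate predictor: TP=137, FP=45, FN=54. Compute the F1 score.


Precision = 137/182 = 0.7527
Recall = 137/191 = 0.7173
F1 = 2·P·R/(P+R) = 2·TP/(2·TP+FP+FN) = 274/(274+45+54) = 274/373 = 0.7346

0.7346


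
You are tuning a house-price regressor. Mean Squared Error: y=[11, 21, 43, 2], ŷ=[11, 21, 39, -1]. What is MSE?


Squared errors: (11-11)²=0, (21-21)²=0, (43-39)²=16, (2+ 1)²=9
Sum = 25
MSE = 25/4 = 25/4

25/4


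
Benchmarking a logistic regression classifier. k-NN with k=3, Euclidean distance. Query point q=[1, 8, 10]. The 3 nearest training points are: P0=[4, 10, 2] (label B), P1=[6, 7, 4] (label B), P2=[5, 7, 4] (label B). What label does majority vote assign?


d(q,P0) = 8.775  (label B)
d(q,P1) = 7.874  (label B)
d(q,P2) = 7.2801  (label B)
Votes: A=0, B=3
Majority → B

B


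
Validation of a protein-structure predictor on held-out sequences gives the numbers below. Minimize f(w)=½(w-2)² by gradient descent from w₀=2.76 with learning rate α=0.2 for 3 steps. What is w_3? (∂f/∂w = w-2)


step 1: grad = 2.76-2 = 0.76; w = 2.76 - 0.2·(0.76) = 2.608
step 2: grad = 2.608-2 = 0.608; w = 2.608 - 0.2·(0.608) = 2.4864
step 3: grad = 2.4864-2 = 0.4864; w = 2.4864 - 0.2·(0.4864) = 2.38912

2.38912


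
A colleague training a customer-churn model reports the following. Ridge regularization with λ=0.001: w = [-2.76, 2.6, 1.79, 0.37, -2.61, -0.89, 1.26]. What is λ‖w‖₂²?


‖w‖₂² = (-2.76)² + (2.6)² + (1.79)² + (0.37)² + (-2.61)² + (-0.89)² + (1.26)²
     = 7.6176 + 6.76 + 3.2041 + 0.1369 + 6.8121 + 0.7921 + 1.5876
     = 26.9104
λ·‖w‖₂² = 0.001·26.9104 = 0.02691

0.02691


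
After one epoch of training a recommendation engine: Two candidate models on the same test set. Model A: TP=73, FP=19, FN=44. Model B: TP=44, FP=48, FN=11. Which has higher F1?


Model A: P=73/92=0.7935, R=73/117=0.6239, F1=2PR/(P+R)=2TP/(2TP+FP+FN)=146/209=0.6986
Model B: P=44/92=0.4783, R=44/55=0.8, F1=2PR/(P+R)=2TP/(2TP+FP+FN)=88/147=0.5986
0.6986 > 0.5986 → Model A

Model A


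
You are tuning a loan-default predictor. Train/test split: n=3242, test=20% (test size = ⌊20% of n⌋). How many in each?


Test = ⌊3242·20/100⌋ = 648
Train = 3242 - 648 = 2594

Train: 2594, Test: 648


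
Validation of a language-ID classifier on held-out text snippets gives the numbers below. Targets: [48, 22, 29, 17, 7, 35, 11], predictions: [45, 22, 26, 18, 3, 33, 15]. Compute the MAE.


Absolute errors: |48-45|=3, |22-22|=0, |29-26|=3, |17-18|=1, |7-3|=4, |35-33|=2, |11-15|=4
Sum = 17
MAE = 17/7 = 17/7

17/7


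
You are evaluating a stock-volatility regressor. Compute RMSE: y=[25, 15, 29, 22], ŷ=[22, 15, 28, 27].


MSE = 35/4 = 8.75
RMSE = √(35/4) = 2.958

2.958


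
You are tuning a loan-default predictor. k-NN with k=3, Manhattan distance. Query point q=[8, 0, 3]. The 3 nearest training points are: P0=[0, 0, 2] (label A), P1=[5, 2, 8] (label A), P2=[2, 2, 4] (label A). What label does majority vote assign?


d(q,P0) = 9  (label A)
d(q,P1) = 10  (label A)
d(q,P2) = 9  (label A)
Votes: A=3, B=0
Majority → A

A


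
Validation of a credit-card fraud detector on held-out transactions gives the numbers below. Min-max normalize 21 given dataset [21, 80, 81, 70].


min=21, max=81
(21-21)/(81-21) = 0/60 = 0.0

0.0


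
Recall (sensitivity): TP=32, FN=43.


Recall = TP/(TP+FN)
= 32/(32+43)
= 32/75 = 42.67%

42.67%


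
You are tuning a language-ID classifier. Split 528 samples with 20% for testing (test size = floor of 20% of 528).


Test = ⌊528·20/100⌋ = 105
Train = 528 - 105 = 423

Train: 423, Test: 105


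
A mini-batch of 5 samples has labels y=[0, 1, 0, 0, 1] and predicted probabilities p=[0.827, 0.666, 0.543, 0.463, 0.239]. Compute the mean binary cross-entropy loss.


L[0] = -ln(1-0.827) = -ln(0.173) = 1.7545
L[1] = -ln(0.666) = 0.4065
L[2] = -ln(1-0.543) = -ln(0.457) = 0.7831
L[3] = -ln(1-0.463) = -ln(0.537) = 0.6218
L[4] = -ln(0.239) = 1.4313
mean = (1.7545 + 0.4065 + 0.7831 + 0.6218 + 1.4313)/5 = 0.9994

0.9994


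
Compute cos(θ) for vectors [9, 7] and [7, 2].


A·B = 9·7 + 7·2 = 77
‖A‖ = √130 = 11.4018, ‖B‖ = √53 = 7.2801
cos = 77/(√130·√53) = 77/√6890 = 0.9276

0.9276


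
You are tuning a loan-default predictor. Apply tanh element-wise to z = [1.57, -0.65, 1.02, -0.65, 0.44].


tanh(1.57) = 0.917
tanh(-0.65) = -0.5717
tanh(1.02) = 0.7699
tanh(-0.65) = -0.5717
tanh(0.44) = 0.4136
result = [0.917, -0.5717, 0.7699, -0.5717, 0.4136]

[0.917, -0.5717, 0.7699, -0.5717, 0.4136]


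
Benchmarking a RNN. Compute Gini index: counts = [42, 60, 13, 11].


Probabilities: [42/126, 60/126, 13/126, 11/126] ≈ [0.3333, 0.4762, 0.1032, 0.0873]
Σpᵢ² = (1764 + 3600 + 169 + 121)/126² = 5654/15876
Gini = 1 - Σpᵢ² = 1 - 5654/15876 = 0.6439

0.6439


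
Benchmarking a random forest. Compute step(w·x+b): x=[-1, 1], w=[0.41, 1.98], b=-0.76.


z = (-1)·(0.41) + (1)·(1.98) - 0.76
  = 0.81
step(z) = 1 (z≥0)

1


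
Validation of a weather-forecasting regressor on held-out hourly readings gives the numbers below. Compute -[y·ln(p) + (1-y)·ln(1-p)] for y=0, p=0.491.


BCE = -[y·ln(p) + (1-y)·ln(1-p)]
= -0 - 1·ln(1-0.491)
= -ln(0.509) = 0.6753

0.6753


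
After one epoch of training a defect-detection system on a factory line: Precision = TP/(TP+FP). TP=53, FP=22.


Precision = TP/(TP+FP)
= 53/(53+22)
= 53/75 = 70.67%

70.67%


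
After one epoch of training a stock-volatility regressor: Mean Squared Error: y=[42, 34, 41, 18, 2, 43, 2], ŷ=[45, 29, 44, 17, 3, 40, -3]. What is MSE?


Squared errors: (42-45)²=9, (34-29)²=25, (41-44)²=9, (18-17)²=1, (2-3)²=1, (43-40)²=9, (2+ 3)²=25
Sum = 79
MSE = 79/7 = 79/7

79/7


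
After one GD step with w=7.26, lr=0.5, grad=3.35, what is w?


w_new = w - α·∇
= 7.26 - 0.5·3.35
= 7.26 - 1.675
= 5.585

5.585


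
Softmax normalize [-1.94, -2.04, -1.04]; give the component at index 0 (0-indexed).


Exponentials: e^-1.94=0.1437, e^-2.04=0.13, e^-1.04=0.3535
Sum = 0.6272
Softmax = [0.2291, 0.2073, 0.5636]
p[0] = 0.1437/0.6272 = 0.2291

0.2291


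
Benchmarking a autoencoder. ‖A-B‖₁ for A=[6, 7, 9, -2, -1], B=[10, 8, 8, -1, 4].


d = |6-10| + |7-8| + |9-8| + |-2+ 1| + |-1-4|
  = 4 + 1 + 1 + 1 + 5
  = 12

12


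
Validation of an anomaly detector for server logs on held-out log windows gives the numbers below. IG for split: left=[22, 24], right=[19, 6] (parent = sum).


Parent = [41, 30], H_parent = 0.9826
H_left = 0.9986 (n=46), H_right = 0.795 (n=25)
H_children = (46/71)·0.9986 + (25/71)·0.795 = 0.9269
IG = 0.9826 - 0.9269 = 0.0557

0.0557


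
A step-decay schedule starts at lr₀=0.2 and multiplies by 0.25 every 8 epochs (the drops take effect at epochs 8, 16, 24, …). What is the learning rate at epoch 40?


n_drops = ⌊40/8⌋ = 5
lr = 0.2·0.25^5 = 0.2·0.0009765625 = 0.0001953125

0.0001953125


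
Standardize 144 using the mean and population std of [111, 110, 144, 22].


μ = 96.75, σ = 45.2735
z = (144 - 96.75)/45.2735 = 1.0437

1.0437


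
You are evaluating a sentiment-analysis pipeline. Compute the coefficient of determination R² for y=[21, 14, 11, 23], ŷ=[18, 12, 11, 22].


ȳ = 17.25
SS_res = Σ(y-ŷ)² = 14
SS_tot = Σ(y-ȳ)² = 96.75
R² = 1 - SS_res/SS_tot = 1 - 0.1447 = 0.8553

0.8553


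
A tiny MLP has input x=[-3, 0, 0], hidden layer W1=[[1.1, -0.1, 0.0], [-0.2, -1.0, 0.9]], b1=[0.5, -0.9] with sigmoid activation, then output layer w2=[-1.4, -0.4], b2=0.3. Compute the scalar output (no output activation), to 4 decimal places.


z1[0] = (1.1)·(-3) + (-0.1)·(0) + (0.0)·(0) + 0.5 = -2.8
z1[1] = (-0.2)·(-3) + (-1.0)·(0) + (0.9)·(0) - 0.9 = -0.3
h = sigmoid(z1) = [0.0573, 0.4256]
output = (-1.4)·(0.0573) + (-0.4)·(0.4256) + 0.3 = 0.0495

0.0495


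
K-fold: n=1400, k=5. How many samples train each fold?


Fold size = 1400/5 = 280
Training per fold = 1400 - 280 = 1120

1120


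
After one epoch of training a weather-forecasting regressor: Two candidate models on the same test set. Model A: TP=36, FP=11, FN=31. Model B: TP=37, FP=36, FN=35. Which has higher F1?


Model A: P=36/47=0.766, R=36/67=0.5373, F1=2PR/(P+R)=2TP/(2TP+FP+FN)=72/114=0.6316
Model B: P=37/73=0.5068, R=37/72=0.5139, F1=2PR/(P+R)=2TP/(2TP+FP+FN)=74/145=0.5103
0.6316 > 0.5103 → Model A

Model A


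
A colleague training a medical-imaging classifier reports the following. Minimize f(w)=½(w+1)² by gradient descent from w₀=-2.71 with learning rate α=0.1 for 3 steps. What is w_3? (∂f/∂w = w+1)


step 1: grad = -2.71+1 = -1.71; w = -2.71 - 0.1·(-1.71) = -2.539
step 2: grad = -2.539+1 = -1.539; w = -2.539 - 0.1·(-1.539) = -2.3851
step 3: grad = -2.3851+1 = -1.3851; w = -2.3851 - 0.1·(-1.3851) = -2.24659

-2.24659


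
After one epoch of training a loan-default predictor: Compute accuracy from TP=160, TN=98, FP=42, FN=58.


Accuracy = (TP+TN)/(TP+TN+FP+FN)
= (160+98)/(358)
= 258/358 = 72.07%

72.07%


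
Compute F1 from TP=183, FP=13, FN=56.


Precision = 183/196 = 0.9337
Recall = 183/239 = 0.7657
F1 = 2·P·R/(P+R) = 2·TP/(2·TP+FP+FN) = 366/(366+13+56) = 366/435 = 0.8414

0.8414


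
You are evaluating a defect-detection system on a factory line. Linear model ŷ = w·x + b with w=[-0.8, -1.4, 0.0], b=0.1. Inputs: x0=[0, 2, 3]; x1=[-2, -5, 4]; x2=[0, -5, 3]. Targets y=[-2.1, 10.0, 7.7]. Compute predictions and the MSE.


ŷ0 = (-0.8)·(0) + (-1.4)·(2) + (0.0)·(3) + 0.1 = -2.7
ŷ1 = (-0.8)·(-2) + (-1.4)·(-5) + (0.0)·(4) + 0.1 = 8.7
ŷ2 = (-0.8)·(0) + (-1.4)·(-5) + (0.0)·(3) + 0.1 = 7.1
errors² = [0.36, 1.69, 0.36]
MSE = 2.4100/3 = 0.8033

0.8033


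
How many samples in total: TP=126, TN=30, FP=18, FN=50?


Total = TP + TN + FP + FN
= 126 + 30 + 18 + 50
= 224
(Predicted positive: 144, predicted negative: 80)

224


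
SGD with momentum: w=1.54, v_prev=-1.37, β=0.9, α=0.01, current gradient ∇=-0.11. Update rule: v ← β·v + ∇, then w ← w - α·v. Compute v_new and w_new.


v_new = 0.9·-1.37 - 0.11 = -1.233 - 0.11 = -1.343
w_new = 1.54 - 0.01·-1.343 = 1.54 + 0.01343 = 1.55343

v_new=-1.343, w_new=1.55343


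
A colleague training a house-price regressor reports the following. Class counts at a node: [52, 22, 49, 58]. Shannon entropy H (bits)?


Probabilities: [52/181, 22/181, 49/181, 58/181] ≈ [0.2873, 0.1215, 0.2707, 0.3204]
H = -((52/181)·log₂(52/181) + (22/181)·log₂(22/181) + (49/181)·log₂(49/181) + (58/181)·log₂(58/181))
  = 1.923 bits

1.923 bits


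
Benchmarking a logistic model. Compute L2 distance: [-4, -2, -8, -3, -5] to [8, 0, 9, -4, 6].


d = √((-4-8)² + (-2-0)² + (-8-9)² + (-3+ 4)² + (-5-6)²)
  = √(144 + 4 + 289 + 1 + 121)
  = √559 = 23.6432

23.6432


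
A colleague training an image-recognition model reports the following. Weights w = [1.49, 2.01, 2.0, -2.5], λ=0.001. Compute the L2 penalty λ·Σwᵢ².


‖w‖₂² = (1.49)² + (2.01)² + (2.0)² + (-2.5)²
     = 2.2201 + 4.0401 + 4 + 6.25
     = 16.5102
λ·‖w‖₂² = 0.001·16.5102 = 0.01651

0.01651


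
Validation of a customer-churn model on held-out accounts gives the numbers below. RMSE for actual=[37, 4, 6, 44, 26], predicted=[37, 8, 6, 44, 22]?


MSE = 32/5 = 6.4
RMSE = √(32/5) = 2.5298

2.5298


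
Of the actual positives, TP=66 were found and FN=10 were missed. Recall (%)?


Recall = TP/(TP+FN)
= 66/(66+10)
= 66/76 = 86.84%

86.84%


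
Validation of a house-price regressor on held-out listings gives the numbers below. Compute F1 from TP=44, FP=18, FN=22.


Precision = 44/62 = 0.7097
Recall = 44/66 = 0.6667
F1 = 2·P·R/(P+R) = 2·TP/(2·TP+FP+FN) = 88/(88+18+22) = 88/128 = 0.6875

0.6875


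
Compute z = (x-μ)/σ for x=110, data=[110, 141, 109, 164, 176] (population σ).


μ = 140, σ = 27.3276
z = (110 - 140)/27.3276 = -1.0978

-1.0978


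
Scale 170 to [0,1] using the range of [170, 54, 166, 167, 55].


min=54, max=170
(170-54)/(170-54) = 116/116 = 1.0

1.0


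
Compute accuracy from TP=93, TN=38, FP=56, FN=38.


Accuracy = (TP+TN)/(TP+TN+FP+FN)
= (93+38)/(225)
= 131/225 = 58.22%

58.22%


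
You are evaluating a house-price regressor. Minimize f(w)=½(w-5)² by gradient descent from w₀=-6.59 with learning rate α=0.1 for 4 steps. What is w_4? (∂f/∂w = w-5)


step 1: grad = -6.59-5 = -11.59; w = -6.59 - 0.1·(-11.59) = -5.431
step 2: grad = -5.431-5 = -10.431; w = -5.431 - 0.1·(-10.431) = -4.3879
step 3: grad = -4.3879-5 = -9.3879; w = -4.3879 - 0.1·(-9.3879) = -3.44911
step 4: grad = -3.44911-5 = -8.44911; w = -3.44911 - 0.1·(-8.44911) = -2.604199

-2.604199


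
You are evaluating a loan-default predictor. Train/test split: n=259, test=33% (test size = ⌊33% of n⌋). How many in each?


Test = ⌊259·33/100⌋ = 85
Train = 259 - 85 = 174

Train: 174, Test: 85


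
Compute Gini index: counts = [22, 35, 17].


Probabilities: [22/74, 35/74, 17/74] ≈ [0.2973, 0.473, 0.2297]
Σpᵢ² = (484 + 1225 + 289)/74² = 1998/5476
Gini = 1 - Σpᵢ² = 1 - 1998/5476 = 0.6351

0.6351


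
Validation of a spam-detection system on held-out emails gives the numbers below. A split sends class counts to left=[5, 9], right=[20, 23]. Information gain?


Parent = [25, 32], H_parent = 0.9891
H_left = 0.9403 (n=14), H_right = 0.9965 (n=43)
H_children = (14/57)·0.9403 + (43/57)·0.9965 = 0.9827
IG = 0.9891 - 0.9827 = 0.0064

0.0064


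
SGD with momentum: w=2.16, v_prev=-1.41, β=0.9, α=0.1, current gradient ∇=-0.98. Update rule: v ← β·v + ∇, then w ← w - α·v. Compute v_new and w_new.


v_new = 0.9·-1.41 - 0.98 = -1.269 - 0.98 = -2.249
w_new = 2.16 - 0.1·-2.249 = 2.16 + 0.2249 = 2.3849

v_new=-2.249, w_new=2.3849


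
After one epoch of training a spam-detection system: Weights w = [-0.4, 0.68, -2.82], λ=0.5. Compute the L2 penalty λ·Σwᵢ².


‖w‖₂² = (-0.4)² + (0.68)² + (-2.82)²
     = 0.16 + 0.4624 + 7.9524
     = 8.5748
λ·‖w‖₂² = 0.5·8.5748 = 4.2874

4.2874


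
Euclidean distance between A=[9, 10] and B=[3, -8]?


d = √((9-3)² + (10+ 8)²)
  = √(36 + 324)
  = √360 = 18.9737

18.9737


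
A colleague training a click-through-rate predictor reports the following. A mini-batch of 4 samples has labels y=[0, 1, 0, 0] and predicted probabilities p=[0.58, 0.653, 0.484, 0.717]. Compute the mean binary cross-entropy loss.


L[0] = -ln(1-0.58) = -ln(0.42) = 0.8675
L[1] = -ln(0.653) = 0.4262
L[2] = -ln(1-0.484) = -ln(0.516) = 0.6616
L[3] = -ln(1-0.717) = -ln(0.283) = 1.2623
mean = (0.8675 + 0.4262 + 0.6616 + 1.2623)/4 = 0.8044

0.8044


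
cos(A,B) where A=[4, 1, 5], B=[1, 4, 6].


A·B = 4·1 + 1·4 + 5·6 = 38
‖A‖ = √42 = 6.4807, ‖B‖ = √53 = 7.2801
cos = 38/(√42·√53) = 38/√2226 = 0.8054

0.8054


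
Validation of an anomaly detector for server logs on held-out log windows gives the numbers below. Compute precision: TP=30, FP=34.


Precision = TP/(TP+FP)
= 30/(30+34)
= 30/64 = 46.88%

46.88%


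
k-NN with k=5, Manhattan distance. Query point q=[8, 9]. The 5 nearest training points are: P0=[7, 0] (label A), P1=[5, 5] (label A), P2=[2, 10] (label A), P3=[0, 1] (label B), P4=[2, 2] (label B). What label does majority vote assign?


d(q,P0) = 10  (label A)
d(q,P1) = 7  (label A)
d(q,P2) = 7  (label A)
d(q,P3) = 16  (label B)
d(q,P4) = 13  (label B)
Votes: A=3, B=2
Majority → A

A


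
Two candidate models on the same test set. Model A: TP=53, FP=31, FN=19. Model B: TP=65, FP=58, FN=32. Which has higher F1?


Model A: P=53/84=0.631, R=53/72=0.7361, F1=2PR/(P+R)=2TP/(2TP+FP+FN)=106/156=0.6795
Model B: P=65/123=0.5285, R=65/97=0.6701, F1=2PR/(P+R)=2TP/(2TP+FP+FN)=130/220=0.5909
0.6795 > 0.5909 → Model A

Model A


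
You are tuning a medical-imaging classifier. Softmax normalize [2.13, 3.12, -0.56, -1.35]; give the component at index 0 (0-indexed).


Exponentials: e^2.13=8.4149, e^3.12=22.6464, e^-0.56=0.5712, e^-1.35=0.2592
Sum = 31.8917
Softmax = [0.2639, 0.7101, 0.0179, 0.0081]
p[0] = 8.4149/31.8917 = 0.2639

0.2639


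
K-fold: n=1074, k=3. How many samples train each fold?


Fold size = 1074/3 = 358
Training per fold = 1074 - 358 = 716

716


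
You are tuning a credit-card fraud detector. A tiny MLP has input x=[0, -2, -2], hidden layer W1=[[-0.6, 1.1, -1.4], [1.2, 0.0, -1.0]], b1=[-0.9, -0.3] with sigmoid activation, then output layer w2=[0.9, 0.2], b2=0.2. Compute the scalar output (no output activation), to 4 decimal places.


z1[0] = (-0.6)·(0) + (1.1)·(-2) + (-1.4)·(-2) - 0.9 = -0.3
z1[1] = (1.2)·(0) + (0.0)·(-2) + (-1.0)·(-2) - 0.3 = 1.7
h = sigmoid(z1) = [0.4256, 0.8455]
output = (0.9)·(0.4256) + (0.2)·(0.8455) + 0.2 = 0.7521

0.7521


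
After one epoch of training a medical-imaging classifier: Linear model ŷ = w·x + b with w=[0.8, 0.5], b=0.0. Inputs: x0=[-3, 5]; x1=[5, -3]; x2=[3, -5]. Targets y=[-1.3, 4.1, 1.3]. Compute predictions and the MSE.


ŷ0 = (0.8)·(-3) + (0.5)·(5) + 0.0 = 0.1
ŷ1 = (0.8)·(5) + (0.5)·(-3) + 0.0 = 2.5
ŷ2 = (0.8)·(3) + (0.5)·(-5) + 0.0 = -0.1
errors² = [1.96, 2.56, 1.96]
MSE = 6.4800/3 = 2.16

2.16


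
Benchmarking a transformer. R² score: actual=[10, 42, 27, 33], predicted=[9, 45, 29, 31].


ȳ = 28
SS_res = Σ(y-ŷ)² = 18
SS_tot = Σ(y-ȳ)² = 546
R² = 1 - SS_res/SS_tot = 1 - 0.033 = 0.967

0.967


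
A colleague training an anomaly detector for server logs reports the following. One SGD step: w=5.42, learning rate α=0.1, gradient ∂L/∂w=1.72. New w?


w_new = w - α·∇
= 5.42 - 0.1·1.72
= 5.42 - 0.172
= 5.248

5.248


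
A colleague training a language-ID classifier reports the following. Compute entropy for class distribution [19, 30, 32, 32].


Probabilities: [19/113, 30/113, 32/113, 32/113] ≈ [0.1681, 0.2655, 0.2832, 0.2832]
H = -((19/113)·log₂(19/113) + (30/113)·log₂(30/113) + (32/113)·log₂(32/113) + (32/113)·log₂(32/113))
  = 1.9714 bits

1.9714 bits


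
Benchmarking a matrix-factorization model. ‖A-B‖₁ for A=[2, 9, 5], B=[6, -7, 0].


d = |2-6| + |9+ 7| + |5-0|
  = 4 + 16 + 5
  = 25

25


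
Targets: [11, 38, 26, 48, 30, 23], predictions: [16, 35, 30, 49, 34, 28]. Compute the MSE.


Squared errors: (11-16)²=25, (38-35)²=9, (26-30)²=16, (48-49)²=1, (30-34)²=16, (23-28)²=25
Sum = 92
MSE = 92/6 = 46/3

46/3


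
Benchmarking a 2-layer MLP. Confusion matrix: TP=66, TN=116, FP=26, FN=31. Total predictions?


Total = TP + TN + FP + FN
= 66 + 116 + 26 + 31
= 239
(Predicted positive: 92, predicted negative: 147)

239


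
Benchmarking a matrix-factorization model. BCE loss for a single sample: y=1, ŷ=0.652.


BCE = -[y·ln(p) + (1-y)·ln(1-p)]
= -1·ln(0.652) - 0
= -ln(0.652) = 0.4277

0.4277


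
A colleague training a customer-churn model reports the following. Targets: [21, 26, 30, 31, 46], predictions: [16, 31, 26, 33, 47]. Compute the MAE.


Absolute errors: |21-16|=5, |26-31|=5, |30-26|=4, |31-33|=2, |46-47|=1
Sum = 17
MAE = 17/5 = 17/5

17/5


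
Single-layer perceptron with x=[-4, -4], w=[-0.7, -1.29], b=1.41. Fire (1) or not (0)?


z = (-4)·(-0.7) + (-4)·(-1.29) + 1.41
  = 9.37
step(z) = 1 (z≥0)

1


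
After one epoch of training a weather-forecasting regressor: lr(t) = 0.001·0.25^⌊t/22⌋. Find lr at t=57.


n_drops = ⌊57/22⌋ = 2
lr = 0.001·0.25^2 = 0.001·0.0625 = 0.0000625

0.0000625


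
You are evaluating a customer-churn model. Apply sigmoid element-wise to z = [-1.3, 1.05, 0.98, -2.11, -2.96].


σ(-1.3) = 1/(1+e^1.3) = 0.2142
σ(1.05) = 1/(1+e^-1.05) = 0.7408
σ(0.98) = 1/(1+e^-0.98) = 0.7271
σ(-2.11) = 1/(1+e^2.11) = 0.1081
σ(-2.96) = 1/(1+e^2.96) = 0.0493
result = [0.2142, 0.7408, 0.7271, 0.1081, 0.0493]

[0.2142, 0.7408, 0.7271, 0.1081, 0.0493]


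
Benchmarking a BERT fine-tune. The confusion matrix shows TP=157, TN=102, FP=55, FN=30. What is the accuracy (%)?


Accuracy = (TP+TN)/(TP+TN+FP+FN)
= (157+102)/(344)
= 259/344 = 75.29%

75.29%


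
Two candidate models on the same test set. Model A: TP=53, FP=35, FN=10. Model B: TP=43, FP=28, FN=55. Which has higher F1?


Model A: P=53/88=0.6023, R=53/63=0.8413, F1=2PR/(P+R)=2TP/(2TP+FP+FN)=106/151=0.702
Model B: P=43/71=0.6056, R=43/98=0.4388, F1=2PR/(P+R)=2TP/(2TP+FP+FN)=86/169=0.5089
0.702 > 0.5089 → Model A

Model A


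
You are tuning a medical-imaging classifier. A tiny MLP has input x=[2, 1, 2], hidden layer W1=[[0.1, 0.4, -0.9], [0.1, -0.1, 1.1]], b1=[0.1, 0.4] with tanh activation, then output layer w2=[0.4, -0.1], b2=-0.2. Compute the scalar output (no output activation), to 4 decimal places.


z1[0] = (0.1)·(2) + (0.4)·(1) + (-0.9)·(2) + 0.1 = -1.1
z1[1] = (0.1)·(2) + (-0.1)·(1) + (1.1)·(2) + 0.4 = 2.7
h = tanh(z1) = [-0.8005, 0.991]
output = (0.4)·(-0.8005) + (-0.1)·(0.991) - 0.2 = -0.6193

-0.6193


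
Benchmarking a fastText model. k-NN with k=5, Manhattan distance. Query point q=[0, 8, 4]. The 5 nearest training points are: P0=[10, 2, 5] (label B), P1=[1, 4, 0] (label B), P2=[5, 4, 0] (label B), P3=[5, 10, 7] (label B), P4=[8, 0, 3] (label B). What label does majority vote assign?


d(q,P0) = 17  (label B)
d(q,P1) = 9  (label B)
d(q,P2) = 13  (label B)
d(q,P3) = 10  (label B)
d(q,P4) = 17  (label B)
Votes: A=0, B=5
Majority → B

B


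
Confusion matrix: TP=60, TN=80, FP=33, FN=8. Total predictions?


Total = TP + TN + FP + FN
= 60 + 80 + 33 + 8
= 181
(Predicted positive: 93, predicted negative: 88)

181


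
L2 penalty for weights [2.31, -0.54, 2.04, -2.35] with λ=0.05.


‖w‖₂² = (2.31)² + (-0.54)² + (2.04)² + (-2.35)²
     = 5.3361 + 0.2916 + 4.1616 + 5.5225
     = 15.3118
λ·‖w‖₂² = 0.05·15.3118 = 0.76559

0.76559


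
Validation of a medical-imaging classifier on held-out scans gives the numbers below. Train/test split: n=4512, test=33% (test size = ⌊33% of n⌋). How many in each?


Test = ⌊4512·33/100⌋ = 1488
Train = 4512 - 1488 = 3024

Train: 3024, Test: 1488


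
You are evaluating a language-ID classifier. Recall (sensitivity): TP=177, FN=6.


Recall = TP/(TP+FN)
= 177/(177+6)
= 177/183 = 96.72%

96.72%


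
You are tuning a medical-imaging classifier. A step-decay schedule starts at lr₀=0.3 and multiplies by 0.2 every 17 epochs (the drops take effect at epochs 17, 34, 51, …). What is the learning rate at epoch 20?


n_drops = ⌊20/17⌋ = 1
lr = 0.3·0.2^1 = 0.3·0.2 = 0.06

0.06


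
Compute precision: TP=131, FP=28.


Precision = TP/(TP+FP)
= 131/(131+28)
= 131/159 = 82.39%

82.39%


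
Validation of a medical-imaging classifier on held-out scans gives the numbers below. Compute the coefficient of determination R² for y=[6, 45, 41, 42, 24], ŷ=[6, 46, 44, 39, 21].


ȳ = 31.6
SS_res = Σ(y-ŷ)² = 28
SS_tot = Σ(y-ȳ)² = 1089.2
R² = 1 - SS_res/SS_tot = 1 - 0.0257 = 0.9743

0.9743


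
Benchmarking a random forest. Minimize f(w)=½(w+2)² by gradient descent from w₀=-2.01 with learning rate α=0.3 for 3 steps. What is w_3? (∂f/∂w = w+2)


step 1: grad = -2.01+2 = -0.01; w = -2.01 - 0.3·(-0.01) = -2.007
step 2: grad = -2.007+2 = -0.007; w = -2.007 - 0.3·(-0.007) = -2.0049
step 3: grad = -2.0049+2 = -0.0049; w = -2.0049 - 0.3·(-0.0049) = -2.00343

-2.00343


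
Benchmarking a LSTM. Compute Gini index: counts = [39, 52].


Probabilities: [39/91, 52/91] ≈ [0.4286, 0.5714]
Σpᵢ² = (1521 + 2704)/91² = 4225/8281
Gini = 1 - Σpᵢ² = 1 - 4225/8281 = 0.4898

0.4898


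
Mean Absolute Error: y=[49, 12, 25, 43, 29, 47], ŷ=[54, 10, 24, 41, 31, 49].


Absolute errors: |49-54|=5, |12-10|=2, |25-24|=1, |43-41|=2, |29-31|=2, |47-49|=2
Sum = 14
MAE = 14/6 = 7/3

7/3


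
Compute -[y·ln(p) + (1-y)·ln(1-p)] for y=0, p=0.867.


BCE = -[y·ln(p) + (1-y)·ln(1-p)]
= -0 - 1·ln(1-0.867)
= -ln(0.133) = 2.0174

2.0174


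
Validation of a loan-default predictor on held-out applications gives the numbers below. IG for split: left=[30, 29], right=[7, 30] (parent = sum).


Parent = [37, 59], H_parent = 0.9618
H_left = 0.9998 (n=59), H_right = 0.6998 (n=37)
H_children = (59/96)·0.9998 + (37/96)·0.6998 = 0.8842
IG = 0.9618 - 0.8842 = 0.0776

0.0776


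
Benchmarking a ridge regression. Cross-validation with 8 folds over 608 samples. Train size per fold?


Fold size = 608/8 = 76
Training per fold = 608 - 76 = 532

532


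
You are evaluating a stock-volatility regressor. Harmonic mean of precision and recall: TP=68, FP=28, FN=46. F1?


Precision = 68/96 = 0.7083
Recall = 68/114 = 0.5965
F1 = 2·P·R/(P+R) = 2·TP/(2·TP+FP+FN) = 136/(136+28+46) = 136/210 = 0.6476

0.6476


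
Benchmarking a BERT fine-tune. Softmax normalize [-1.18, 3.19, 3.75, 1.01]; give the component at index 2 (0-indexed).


Exponentials: e^-1.18=0.3073, e^3.19=24.2884, e^3.75=42.5211, e^1.01=2.7456
Sum = 69.8624
Softmax = [0.0044, 0.3477, 0.6086, 0.0393]
p[2] = 42.5211/69.8624 = 0.6086

0.6086


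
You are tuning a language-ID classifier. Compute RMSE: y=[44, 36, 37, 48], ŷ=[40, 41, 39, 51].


MSE = 54/4 = 13.5
RMSE = √(54/4) = 3.6742

3.6742


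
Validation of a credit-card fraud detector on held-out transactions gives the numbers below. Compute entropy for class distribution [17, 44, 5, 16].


Probabilities: [17/82, 44/82, 5/82, 16/82] ≈ [0.2073, 0.5366, 0.061, 0.1951]
H = -((17/82)·log₂(17/82) + (44/82)·log₂(44/82) + (5/82)·log₂(5/82) + (16/82)·log₂(16/82))
  = 1.6586 bits

1.6586 bits


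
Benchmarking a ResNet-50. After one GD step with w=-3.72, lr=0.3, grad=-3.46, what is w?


w_new = w - α·∇
= -3.72 - 0.3·-3.46
= -3.72 + 1.038
= -2.682

-2.682


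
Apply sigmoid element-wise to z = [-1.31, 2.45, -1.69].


σ(-1.31) = 1/(1+e^1.31) = 0.2125
σ(2.45) = 1/(1+e^-2.45) = 0.9206
σ(-1.69) = 1/(1+e^1.69) = 0.1558
result = [0.2125, 0.9206, 0.1558]

[0.2125, 0.9206, 0.1558]


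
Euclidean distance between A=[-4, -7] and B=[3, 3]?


d = √((-4-3)² + (-7-3)²)
  = √(49 + 100)
  = √149 = 12.2066

12.2066


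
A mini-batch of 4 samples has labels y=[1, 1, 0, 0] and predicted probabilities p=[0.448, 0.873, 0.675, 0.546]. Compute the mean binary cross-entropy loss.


L[0] = -ln(0.448) = 0.803
L[1] = -ln(0.873) = 0.1358
L[2] = -ln(1-0.675) = -ln(0.325) = 1.1239
L[3] = -ln(1-0.546) = -ln(0.454) = 0.7897
mean = (0.803 + 0.1358 + 1.1239 + 0.7897)/4 = 0.7131

0.7131


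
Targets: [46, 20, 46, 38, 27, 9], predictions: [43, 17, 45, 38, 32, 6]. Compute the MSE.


Squared errors: (46-43)²=9, (20-17)²=9, (46-45)²=1, (38-38)²=0, (27-32)²=25, (9-6)²=9
Sum = 53
MSE = 53/6 = 53/6

53/6


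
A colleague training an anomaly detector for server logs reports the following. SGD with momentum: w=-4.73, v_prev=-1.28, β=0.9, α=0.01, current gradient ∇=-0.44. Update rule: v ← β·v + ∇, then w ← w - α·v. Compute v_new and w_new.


v_new = 0.9·-1.28 - 0.44 = -1.152 - 0.44 = -1.592
w_new = -4.73 - 0.01·-1.592 = -4.73 + 0.01592 = -4.71408

v_new=-1.592, w_new=-4.71408


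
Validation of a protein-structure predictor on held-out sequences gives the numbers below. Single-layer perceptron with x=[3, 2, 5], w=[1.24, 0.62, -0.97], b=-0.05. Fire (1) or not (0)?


z = (3)·(1.24) + (2)·(0.62) + (5)·(-0.97) - 0.05
  = 0.06
step(z) = 1 (z≥0)

1


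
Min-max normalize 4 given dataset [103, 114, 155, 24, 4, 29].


min=4, max=155
(4-4)/(155-4) = 0/151 = 0.0

0.0


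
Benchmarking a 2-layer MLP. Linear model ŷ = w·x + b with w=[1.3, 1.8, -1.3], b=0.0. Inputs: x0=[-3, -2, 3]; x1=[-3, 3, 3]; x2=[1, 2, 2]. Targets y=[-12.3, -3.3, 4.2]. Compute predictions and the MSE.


ŷ0 = (1.3)·(-3) + (1.8)·(-2) + (-1.3)·(3) + 0.0 = -11.4
ŷ1 = (1.3)·(-3) + (1.8)·(3) + (-1.3)·(3) + 0.0 = -2.4
ŷ2 = (1.3)·(1) + (1.8)·(2) + (-1.3)·(2) + 0.0 = 2.3
errors² = [0.81, 0.81, 3.61]
MSE = 5.2300/3 = 1.7433

1.7433


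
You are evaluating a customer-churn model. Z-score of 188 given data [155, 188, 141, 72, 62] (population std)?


μ = 123.6, σ = 48.7713
z = (188 - 123.6)/48.7713 = 1.3204

1.3204


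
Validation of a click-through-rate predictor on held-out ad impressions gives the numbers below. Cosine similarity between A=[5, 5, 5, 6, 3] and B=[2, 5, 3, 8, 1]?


A·B = 5·2 + 5·5 + 5·3 + 6·8 + 3·1 = 101
‖A‖ = √120 = 10.9545, ‖B‖ = √103 = 10.1489
cos = 101/(√120·√103) = 101/√12360 = 0.9085

0.9085


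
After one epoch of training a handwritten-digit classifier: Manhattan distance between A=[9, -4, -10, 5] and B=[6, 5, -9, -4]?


d = |9-6| + |-4-5| + |-10+ 9| + |5+ 4|
  = 3 + 9 + 1 + 9
  = 22

22


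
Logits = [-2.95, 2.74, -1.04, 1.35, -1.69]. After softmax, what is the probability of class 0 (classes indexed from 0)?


Exponentials: e^-2.95=0.0523, e^2.74=15.487, e^-1.04=0.3535, e^1.35=3.8574, e^-1.69=0.1845
Sum = 19.9347
Softmax = [0.0026, 0.7769, 0.0177, 0.1935, 0.0093]
p[0] = 0.0523/19.9347 = 0.0026

0.0026


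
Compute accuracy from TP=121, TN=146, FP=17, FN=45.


Accuracy = (TP+TN)/(TP+TN+FP+FN)
= (121+146)/(329)
= 267/329 = 81.16%

81.16%


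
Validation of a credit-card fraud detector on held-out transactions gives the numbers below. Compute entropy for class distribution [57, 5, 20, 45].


Probabilities: [57/127, 5/127, 20/127, 45/127] ≈ [0.4488, 0.0394, 0.1575, 0.3543]
H = -((57/127)·log₂(57/127) + (5/127)·log₂(5/127) + (20/127)·log₂(20/127) + (45/127)·log₂(45/127))
  = 1.6528 bits

1.6528 bits
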